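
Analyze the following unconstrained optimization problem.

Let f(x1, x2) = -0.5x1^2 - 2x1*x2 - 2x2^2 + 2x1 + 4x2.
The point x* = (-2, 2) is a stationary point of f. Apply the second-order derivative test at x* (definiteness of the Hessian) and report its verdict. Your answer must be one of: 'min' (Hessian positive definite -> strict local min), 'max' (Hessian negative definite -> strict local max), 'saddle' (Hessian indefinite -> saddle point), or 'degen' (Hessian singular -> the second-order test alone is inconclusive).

Compute the Hessian H = grad^2 f:
  H = [[-1, -2], [-2, -4]]
Verify stationarity: grad f(x*) = H x* + g = (0, 0).
Eigenvalues of H: -5, 0.
H has a zero eigenvalue (singular; negative semidefinite but not definite), so H is neither positive definite, negative definite, nor indefinite. The second-order test alone is inconclusive -> degen.
(Indeed, f is constant along the null direction of H through x*, so x* is not a strict local extremum.)

degen


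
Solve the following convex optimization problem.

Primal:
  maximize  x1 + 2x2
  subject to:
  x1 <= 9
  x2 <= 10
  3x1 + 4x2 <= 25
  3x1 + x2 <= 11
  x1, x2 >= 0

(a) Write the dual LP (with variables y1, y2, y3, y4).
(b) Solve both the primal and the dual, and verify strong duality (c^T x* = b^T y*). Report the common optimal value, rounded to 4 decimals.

The standard primal-dual pair for 'max c^T x s.t. A x <= b, x >= 0' is:
  Dual:  min b^T y  s.t.  A^T y >= c,  y >= 0.

So the dual LP is:
  minimize  9y1 + 10y2 + 25y3 + 11y4
  subject to:
    y1 + 3y3 + 3y4 >= 1
    y2 + 4y3 + y4 >= 2
    y1, y2, y3, y4 >= 0

Solving the primal: x* = (0, 6.25).
  primal value c^T x* = 12.5.
Solving the dual: y* = (0, 0, 0.5, 0).
  dual value b^T y* = 12.5.
Strong duality: c^T x* = b^T y*. Confirmed.

12.5


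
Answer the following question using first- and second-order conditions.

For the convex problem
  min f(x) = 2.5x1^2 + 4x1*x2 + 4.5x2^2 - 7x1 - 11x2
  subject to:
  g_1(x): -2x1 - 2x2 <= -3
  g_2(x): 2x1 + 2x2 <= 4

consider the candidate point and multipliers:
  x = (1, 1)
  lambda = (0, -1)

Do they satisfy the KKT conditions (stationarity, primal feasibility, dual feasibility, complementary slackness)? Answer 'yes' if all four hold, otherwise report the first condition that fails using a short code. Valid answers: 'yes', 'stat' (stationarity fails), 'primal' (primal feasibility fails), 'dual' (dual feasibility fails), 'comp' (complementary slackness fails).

Gradient of f: grad f(x) = Q x + c = (2, 2)
Constraint values g_i(x) = a_i^T x - b_i:
  g_1((1, 1)) = -1
  g_2((1, 1)) = 0
Stationarity residual: grad f(x) + sum_i lambda_i a_i = (0, 0)
  -> stationarity OK
Primal feasibility (all g_i <= 0): OK
Dual feasibility (all lambda_i >= 0): FAILS
Complementary slackness (lambda_i * g_i(x) = 0 for all i): OK

Verdict: the first failing condition is dual_feasibility -> dual.

dual


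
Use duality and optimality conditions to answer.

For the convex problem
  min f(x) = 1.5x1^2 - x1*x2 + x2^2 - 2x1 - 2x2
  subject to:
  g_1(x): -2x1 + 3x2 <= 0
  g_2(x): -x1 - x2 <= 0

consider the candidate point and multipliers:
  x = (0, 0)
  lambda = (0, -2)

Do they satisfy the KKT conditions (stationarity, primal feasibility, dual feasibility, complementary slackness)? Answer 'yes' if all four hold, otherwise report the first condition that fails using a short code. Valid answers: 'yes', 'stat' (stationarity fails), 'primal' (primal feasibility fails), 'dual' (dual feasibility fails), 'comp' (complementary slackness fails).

Gradient of f: grad f(x) = Q x + c = (-2, -2)
Constraint values g_i(x) = a_i^T x - b_i:
  g_1((0, 0)) = 0
  g_2((0, 0)) = 0
Stationarity residual: grad f(x) + sum_i lambda_i a_i = (0, 0)
  -> stationarity OK
Primal feasibility (all g_i <= 0): OK
Dual feasibility (all lambda_i >= 0): FAILS
Complementary slackness (lambda_i * g_i(x) = 0 for all i): OK

Verdict: the first failing condition is dual_feasibility -> dual.

dual


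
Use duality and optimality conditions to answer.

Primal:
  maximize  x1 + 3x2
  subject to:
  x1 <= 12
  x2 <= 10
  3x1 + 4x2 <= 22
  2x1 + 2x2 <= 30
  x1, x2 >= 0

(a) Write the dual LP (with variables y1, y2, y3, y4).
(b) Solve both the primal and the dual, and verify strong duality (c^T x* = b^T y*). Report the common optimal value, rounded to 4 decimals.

The standard primal-dual pair for 'max c^T x s.t. A x <= b, x >= 0' is:
  Dual:  min b^T y  s.t.  A^T y >= c,  y >= 0.

So the dual LP is:
  minimize  12y1 + 10y2 + 22y3 + 30y4
  subject to:
    y1 + 3y3 + 2y4 >= 1
    y2 + 4y3 + 2y4 >= 3
    y1, y2, y3, y4 >= 0

Solving the primal: x* = (0, 5.5).
  primal value c^T x* = 16.5.
Solving the dual: y* = (0, 0, 0.75, 0).
  dual value b^T y* = 16.5.
Strong duality: c^T x* = b^T y*. Confirmed.

16.5


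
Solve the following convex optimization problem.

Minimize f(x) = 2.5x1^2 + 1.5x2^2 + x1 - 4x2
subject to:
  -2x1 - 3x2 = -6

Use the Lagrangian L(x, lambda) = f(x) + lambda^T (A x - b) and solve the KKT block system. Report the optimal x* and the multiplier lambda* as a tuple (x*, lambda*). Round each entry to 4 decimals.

Form the Lagrangian:
  L(x, lambda) = (1/2) x^T Q x + c^T x + lambda^T (A x - b)
Stationarity (grad_x L = 0): Q x + c + A^T lambda = 0.
Primal feasibility: A x = b.

This gives the KKT block system:
  [ Q   A^T ] [ x     ]   [-c ]
  [ A    0  ] [ lambda ] = [ b ]

Solving the linear system:
  x*      = (0.0526, 1.9649)
  lambda* = (0.6316)
  f(x*)   = -2.0088

x* = (0.0526, 1.9649), lambda* = (0.6316)


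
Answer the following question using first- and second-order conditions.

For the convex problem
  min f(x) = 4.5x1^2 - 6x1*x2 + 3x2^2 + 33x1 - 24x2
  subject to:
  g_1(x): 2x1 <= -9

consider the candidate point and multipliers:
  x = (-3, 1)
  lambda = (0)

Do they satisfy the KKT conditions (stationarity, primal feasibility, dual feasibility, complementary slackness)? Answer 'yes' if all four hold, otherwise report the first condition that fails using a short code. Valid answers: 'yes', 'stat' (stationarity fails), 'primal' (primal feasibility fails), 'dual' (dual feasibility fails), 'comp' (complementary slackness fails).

Gradient of f: grad f(x) = Q x + c = (0, 0)
Constraint values g_i(x) = a_i^T x - b_i:
  g_1((-3, 1)) = 3
Stationarity residual: grad f(x) + sum_i lambda_i a_i = (0, 0)
  -> stationarity OK
Primal feasibility (all g_i <= 0): FAILS
Dual feasibility (all lambda_i >= 0): OK
Complementary slackness (lambda_i * g_i(x) = 0 for all i): OK

Verdict: the first failing condition is primal_feasibility -> primal.

primal


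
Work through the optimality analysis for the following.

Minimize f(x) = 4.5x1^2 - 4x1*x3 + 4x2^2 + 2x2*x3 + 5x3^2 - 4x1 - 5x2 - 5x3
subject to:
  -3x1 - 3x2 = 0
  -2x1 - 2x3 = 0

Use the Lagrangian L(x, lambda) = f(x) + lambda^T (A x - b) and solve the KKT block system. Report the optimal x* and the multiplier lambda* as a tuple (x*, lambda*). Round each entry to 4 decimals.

Form the Lagrangian:
  L(x, lambda) = (1/2) x^T Q x + c^T x + lambda^T (A x - b)
Stationarity (grad_x L = 0): Q x + c + A^T lambda = 0.
Primal feasibility: A x = b.

This gives the KKT block system:
  [ Q   A^T ] [ x     ]   [-c ]
  [ A    0  ] [ lambda ] = [ b ]

Solving the linear system:
  x*      = (-0.1538, 0.1538, 0.1538)
  lambda* = (-1.1538, -1.2692)
  f(x*)   = -0.4615

x* = (-0.1538, 0.1538, 0.1538), lambda* = (-1.1538, -1.2692)


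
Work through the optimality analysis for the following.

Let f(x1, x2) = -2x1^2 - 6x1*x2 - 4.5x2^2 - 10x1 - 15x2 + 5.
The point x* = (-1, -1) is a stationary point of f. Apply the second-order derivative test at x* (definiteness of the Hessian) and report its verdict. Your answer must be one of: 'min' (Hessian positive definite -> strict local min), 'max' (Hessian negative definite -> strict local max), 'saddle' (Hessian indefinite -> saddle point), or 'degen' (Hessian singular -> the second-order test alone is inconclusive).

Compute the Hessian H = grad^2 f:
  H = [[-4, -6], [-6, -9]]
Verify stationarity: grad f(x*) = H x* + g = (0, 0).
Eigenvalues of H: -13, 0.
H has a zero eigenvalue (singular; negative semidefinite but not definite), so H is neither positive definite, negative definite, nor indefinite. The second-order test alone is inconclusive -> degen.
(Indeed, f is constant along the null direction of H through x*, so x* is not a strict local extremum.)

degen


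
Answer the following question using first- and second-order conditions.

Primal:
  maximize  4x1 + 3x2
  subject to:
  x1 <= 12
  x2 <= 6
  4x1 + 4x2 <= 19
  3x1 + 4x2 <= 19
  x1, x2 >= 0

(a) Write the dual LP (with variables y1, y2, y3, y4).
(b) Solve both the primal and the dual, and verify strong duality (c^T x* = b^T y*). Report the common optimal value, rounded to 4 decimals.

The standard primal-dual pair for 'max c^T x s.t. A x <= b, x >= 0' is:
  Dual:  min b^T y  s.t.  A^T y >= c,  y >= 0.

So the dual LP is:
  minimize  12y1 + 6y2 + 19y3 + 19y4
  subject to:
    y1 + 4y3 + 3y4 >= 4
    y2 + 4y3 + 4y4 >= 3
    y1, y2, y3, y4 >= 0

Solving the primal: x* = (4.75, 0).
  primal value c^T x* = 19.
Solving the dual: y* = (0, 0, 1, 0).
  dual value b^T y* = 19.
Strong duality: c^T x* = b^T y*. Confirmed.

19


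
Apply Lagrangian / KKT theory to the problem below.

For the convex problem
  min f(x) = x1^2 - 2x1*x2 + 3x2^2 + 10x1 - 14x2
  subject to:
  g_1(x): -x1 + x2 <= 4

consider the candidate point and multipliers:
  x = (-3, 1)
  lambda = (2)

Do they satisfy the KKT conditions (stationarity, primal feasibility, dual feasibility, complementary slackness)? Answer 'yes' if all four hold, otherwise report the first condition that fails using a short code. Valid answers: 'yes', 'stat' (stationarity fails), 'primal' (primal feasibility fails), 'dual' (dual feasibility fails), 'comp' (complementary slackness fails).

Gradient of f: grad f(x) = Q x + c = (2, -2)
Constraint values g_i(x) = a_i^T x - b_i:
  g_1((-3, 1)) = 0
Stationarity residual: grad f(x) + sum_i lambda_i a_i = (0, 0)
  -> stationarity OK
Primal feasibility (all g_i <= 0): OK
Dual feasibility (all lambda_i >= 0): OK
Complementary slackness (lambda_i * g_i(x) = 0 for all i): OK

Verdict: yes, KKT holds.

yes


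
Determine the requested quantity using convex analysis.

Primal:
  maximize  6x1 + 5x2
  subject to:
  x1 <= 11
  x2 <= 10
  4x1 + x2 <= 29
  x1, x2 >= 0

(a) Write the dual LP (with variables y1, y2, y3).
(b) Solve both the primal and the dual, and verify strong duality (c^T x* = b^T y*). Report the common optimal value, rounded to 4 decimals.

The standard primal-dual pair for 'max c^T x s.t. A x <= b, x >= 0' is:
  Dual:  min b^T y  s.t.  A^T y >= c,  y >= 0.

So the dual LP is:
  minimize  11y1 + 10y2 + 29y3
  subject to:
    y1 + 4y3 >= 6
    y2 + y3 >= 5
    y1, y2, y3 >= 0

Solving the primal: x* = (4.75, 10).
  primal value c^T x* = 78.5.
Solving the dual: y* = (0, 3.5, 1.5).
  dual value b^T y* = 78.5.
Strong duality: c^T x* = b^T y*. Confirmed.

78.5


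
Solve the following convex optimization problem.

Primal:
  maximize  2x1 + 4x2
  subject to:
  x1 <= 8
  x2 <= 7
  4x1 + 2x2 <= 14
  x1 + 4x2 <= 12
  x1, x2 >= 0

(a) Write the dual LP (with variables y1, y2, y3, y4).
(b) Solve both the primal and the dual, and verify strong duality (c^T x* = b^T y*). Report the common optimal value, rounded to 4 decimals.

The standard primal-dual pair for 'max c^T x s.t. A x <= b, x >= 0' is:
  Dual:  min b^T y  s.t.  A^T y >= c,  y >= 0.

So the dual LP is:
  minimize  8y1 + 7y2 + 14y3 + 12y4
  subject to:
    y1 + 4y3 + y4 >= 2
    y2 + 2y3 + 4y4 >= 4
    y1, y2, y3, y4 >= 0

Solving the primal: x* = (2.2857, 2.4286).
  primal value c^T x* = 14.2857.
Solving the dual: y* = (0, 0, 0.2857, 0.8571).
  dual value b^T y* = 14.2857.
Strong duality: c^T x* = b^T y*. Confirmed.

14.2857


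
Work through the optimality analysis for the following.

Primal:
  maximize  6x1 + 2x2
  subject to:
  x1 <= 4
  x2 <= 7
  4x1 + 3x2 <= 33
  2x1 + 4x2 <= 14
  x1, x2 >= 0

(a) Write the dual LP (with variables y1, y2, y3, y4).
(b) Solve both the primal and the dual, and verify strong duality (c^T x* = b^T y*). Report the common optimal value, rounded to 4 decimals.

The standard primal-dual pair for 'max c^T x s.t. A x <= b, x >= 0' is:
  Dual:  min b^T y  s.t.  A^T y >= c,  y >= 0.

So the dual LP is:
  minimize  4y1 + 7y2 + 33y3 + 14y4
  subject to:
    y1 + 4y3 + 2y4 >= 6
    y2 + 3y3 + 4y4 >= 2
    y1, y2, y3, y4 >= 0

Solving the primal: x* = (4, 1.5).
  primal value c^T x* = 27.
Solving the dual: y* = (5, 0, 0, 0.5).
  dual value b^T y* = 27.
Strong duality: c^T x* = b^T y*. Confirmed.

27


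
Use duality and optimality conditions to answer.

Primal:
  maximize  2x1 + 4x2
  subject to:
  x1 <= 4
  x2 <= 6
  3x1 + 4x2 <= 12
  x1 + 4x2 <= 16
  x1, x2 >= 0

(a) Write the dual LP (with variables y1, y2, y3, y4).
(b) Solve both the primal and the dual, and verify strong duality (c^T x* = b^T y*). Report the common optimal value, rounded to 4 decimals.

The standard primal-dual pair for 'max c^T x s.t. A x <= b, x >= 0' is:
  Dual:  min b^T y  s.t.  A^T y >= c,  y >= 0.

So the dual LP is:
  minimize  4y1 + 6y2 + 12y3 + 16y4
  subject to:
    y1 + 3y3 + y4 >= 2
    y2 + 4y3 + 4y4 >= 4
    y1, y2, y3, y4 >= 0

Solving the primal: x* = (0, 3).
  primal value c^T x* = 12.
Solving the dual: y* = (0, 0, 1, 0).
  dual value b^T y* = 12.
Strong duality: c^T x* = b^T y*. Confirmed.

12


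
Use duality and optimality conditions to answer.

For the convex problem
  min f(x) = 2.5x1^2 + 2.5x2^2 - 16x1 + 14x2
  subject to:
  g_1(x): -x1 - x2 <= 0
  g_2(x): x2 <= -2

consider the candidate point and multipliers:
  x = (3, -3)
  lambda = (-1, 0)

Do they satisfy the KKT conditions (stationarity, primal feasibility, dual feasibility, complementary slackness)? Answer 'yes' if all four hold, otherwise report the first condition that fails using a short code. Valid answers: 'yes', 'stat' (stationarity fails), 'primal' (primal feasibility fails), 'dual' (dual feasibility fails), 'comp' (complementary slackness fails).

Gradient of f: grad f(x) = Q x + c = (-1, -1)
Constraint values g_i(x) = a_i^T x - b_i:
  g_1((3, -3)) = 0
  g_2((3, -3)) = -1
Stationarity residual: grad f(x) + sum_i lambda_i a_i = (0, 0)
  -> stationarity OK
Primal feasibility (all g_i <= 0): OK
Dual feasibility (all lambda_i >= 0): FAILS
Complementary slackness (lambda_i * g_i(x) = 0 for all i): OK

Verdict: the first failing condition is dual_feasibility -> dual.

dual


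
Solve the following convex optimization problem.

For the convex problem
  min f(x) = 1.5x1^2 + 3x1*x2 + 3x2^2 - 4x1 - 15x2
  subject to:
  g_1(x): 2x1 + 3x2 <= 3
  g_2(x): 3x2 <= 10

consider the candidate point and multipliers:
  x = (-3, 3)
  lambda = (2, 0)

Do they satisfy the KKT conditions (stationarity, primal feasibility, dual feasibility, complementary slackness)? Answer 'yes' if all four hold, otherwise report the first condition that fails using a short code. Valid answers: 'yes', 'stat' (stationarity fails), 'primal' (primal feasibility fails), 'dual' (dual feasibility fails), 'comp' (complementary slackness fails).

Gradient of f: grad f(x) = Q x + c = (-4, -6)
Constraint values g_i(x) = a_i^T x - b_i:
  g_1((-3, 3)) = 0
  g_2((-3, 3)) = -1
Stationarity residual: grad f(x) + sum_i lambda_i a_i = (0, 0)
  -> stationarity OK
Primal feasibility (all g_i <= 0): OK
Dual feasibility (all lambda_i >= 0): OK
Complementary slackness (lambda_i * g_i(x) = 0 for all i): OK

Verdict: yes, KKT holds.

yes


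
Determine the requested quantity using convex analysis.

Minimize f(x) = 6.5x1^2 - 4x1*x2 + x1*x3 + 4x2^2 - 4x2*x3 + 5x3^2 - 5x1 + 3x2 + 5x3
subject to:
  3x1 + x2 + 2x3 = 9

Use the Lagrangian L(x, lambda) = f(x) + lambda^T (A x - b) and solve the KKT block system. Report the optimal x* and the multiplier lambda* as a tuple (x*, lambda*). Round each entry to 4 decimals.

Form the Lagrangian:
  L(x, lambda) = (1/2) x^T Q x + c^T x + lambda^T (A x - b)
Stationarity (grad_x L = 0): Q x + c + A^T lambda = 0.
Primal feasibility: A x = b.

This gives the KKT block system:
  [ Q   A^T ] [ x     ]   [-c ]
  [ A    0  ] [ lambda ] = [ b ]

Solving the linear system:
  x*      = (1.8828, 1.59, 0.8808)
  lambda* = (-4.6656)
  f(x*)   = 20.8754

x* = (1.8828, 1.59, 0.8808), lambda* = (-4.6656)


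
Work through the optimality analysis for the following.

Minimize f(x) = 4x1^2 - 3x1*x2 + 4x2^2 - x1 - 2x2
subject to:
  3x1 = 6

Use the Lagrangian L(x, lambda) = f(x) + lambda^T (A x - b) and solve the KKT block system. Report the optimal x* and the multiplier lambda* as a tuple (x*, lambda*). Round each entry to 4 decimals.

Form the Lagrangian:
  L(x, lambda) = (1/2) x^T Q x + c^T x + lambda^T (A x - b)
Stationarity (grad_x L = 0): Q x + c + A^T lambda = 0.
Primal feasibility: A x = b.

This gives the KKT block system:
  [ Q   A^T ] [ x     ]   [-c ]
  [ A    0  ] [ lambda ] = [ b ]

Solving the linear system:
  x*      = (2, 1)
  lambda* = (-4)
  f(x*)   = 10

x* = (2, 1), lambda* = (-4)


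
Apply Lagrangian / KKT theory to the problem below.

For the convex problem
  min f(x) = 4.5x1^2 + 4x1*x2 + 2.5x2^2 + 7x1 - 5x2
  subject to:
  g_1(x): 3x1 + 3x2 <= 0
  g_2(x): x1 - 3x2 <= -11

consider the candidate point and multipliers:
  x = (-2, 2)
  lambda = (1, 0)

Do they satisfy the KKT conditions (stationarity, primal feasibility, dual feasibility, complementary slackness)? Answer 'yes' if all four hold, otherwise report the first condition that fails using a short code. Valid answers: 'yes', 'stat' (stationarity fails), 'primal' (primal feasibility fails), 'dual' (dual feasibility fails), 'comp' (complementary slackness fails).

Gradient of f: grad f(x) = Q x + c = (-3, -3)
Constraint values g_i(x) = a_i^T x - b_i:
  g_1((-2, 2)) = 0
  g_2((-2, 2)) = 3
Stationarity residual: grad f(x) + sum_i lambda_i a_i = (0, 0)
  -> stationarity OK
Primal feasibility (all g_i <= 0): FAILS
Dual feasibility (all lambda_i >= 0): OK
Complementary slackness (lambda_i * g_i(x) = 0 for all i): OK

Verdict: the first failing condition is primal_feasibility -> primal.

primal


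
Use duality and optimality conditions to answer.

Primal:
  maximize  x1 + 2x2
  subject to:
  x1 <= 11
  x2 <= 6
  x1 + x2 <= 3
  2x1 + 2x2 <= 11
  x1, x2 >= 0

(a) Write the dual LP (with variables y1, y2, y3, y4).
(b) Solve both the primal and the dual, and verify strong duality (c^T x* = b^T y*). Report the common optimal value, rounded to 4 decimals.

The standard primal-dual pair for 'max c^T x s.t. A x <= b, x >= 0' is:
  Dual:  min b^T y  s.t.  A^T y >= c,  y >= 0.

So the dual LP is:
  minimize  11y1 + 6y2 + 3y3 + 11y4
  subject to:
    y1 + y3 + 2y4 >= 1
    y2 + y3 + 2y4 >= 2
    y1, y2, y3, y4 >= 0

Solving the primal: x* = (0, 3).
  primal value c^T x* = 6.
Solving the dual: y* = (0, 0, 2, 0).
  dual value b^T y* = 6.
Strong duality: c^T x* = b^T y*. Confirmed.

6


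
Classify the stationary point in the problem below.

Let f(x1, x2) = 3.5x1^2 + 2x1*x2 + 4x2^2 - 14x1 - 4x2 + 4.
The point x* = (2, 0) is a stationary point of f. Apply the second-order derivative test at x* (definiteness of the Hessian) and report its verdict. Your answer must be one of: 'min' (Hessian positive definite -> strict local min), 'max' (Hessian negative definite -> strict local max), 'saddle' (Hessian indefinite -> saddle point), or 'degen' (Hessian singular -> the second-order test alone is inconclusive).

Compute the Hessian H = grad^2 f:
  H = [[7, 2], [2, 8]]
Verify stationarity: grad f(x*) = H x* + g = (0, 0).
Eigenvalues of H: 5.4384, 9.5616.
Both eigenvalues > 0, so H is positive definite -> x* is a strict local min.

min


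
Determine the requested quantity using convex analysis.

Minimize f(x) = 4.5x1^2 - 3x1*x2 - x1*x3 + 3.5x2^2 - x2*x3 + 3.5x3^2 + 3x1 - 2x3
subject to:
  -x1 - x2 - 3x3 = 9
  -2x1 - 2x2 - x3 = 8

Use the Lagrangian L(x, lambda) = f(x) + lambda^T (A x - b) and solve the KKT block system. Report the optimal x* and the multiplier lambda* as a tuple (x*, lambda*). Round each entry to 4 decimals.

Form the Lagrangian:
  L(x, lambda) = (1/2) x^T Q x + c^T x + lambda^T (A x - b)
Stationarity (grad_x L = 0): Q x + c + A^T lambda = 0.
Primal feasibility: A x = b.

This gives the KKT block system:
  [ Q   A^T ] [ x     ]   [-c ]
  [ A    0  ] [ lambda ] = [ b ]

Solving the linear system:
  x*      = (-1.5, -1.5, -2)
  lambda* = (-4.4, 0.2)
  f(x*)   = 18.75

x* = (-1.5, -1.5, -2), lambda* = (-4.4, 0.2)


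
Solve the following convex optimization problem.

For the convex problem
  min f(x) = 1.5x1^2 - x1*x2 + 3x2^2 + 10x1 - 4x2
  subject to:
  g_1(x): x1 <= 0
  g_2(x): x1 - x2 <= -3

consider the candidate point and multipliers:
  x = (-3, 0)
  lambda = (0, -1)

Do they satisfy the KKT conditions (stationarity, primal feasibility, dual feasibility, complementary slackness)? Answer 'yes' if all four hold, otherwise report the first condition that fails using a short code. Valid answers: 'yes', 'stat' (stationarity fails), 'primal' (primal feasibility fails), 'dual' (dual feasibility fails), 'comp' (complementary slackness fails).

Gradient of f: grad f(x) = Q x + c = (1, -1)
Constraint values g_i(x) = a_i^T x - b_i:
  g_1((-3, 0)) = -3
  g_2((-3, 0)) = 0
Stationarity residual: grad f(x) + sum_i lambda_i a_i = (0, 0)
  -> stationarity OK
Primal feasibility (all g_i <= 0): OK
Dual feasibility (all lambda_i >= 0): FAILS
Complementary slackness (lambda_i * g_i(x) = 0 for all i): OK

Verdict: the first failing condition is dual_feasibility -> dual.

dual


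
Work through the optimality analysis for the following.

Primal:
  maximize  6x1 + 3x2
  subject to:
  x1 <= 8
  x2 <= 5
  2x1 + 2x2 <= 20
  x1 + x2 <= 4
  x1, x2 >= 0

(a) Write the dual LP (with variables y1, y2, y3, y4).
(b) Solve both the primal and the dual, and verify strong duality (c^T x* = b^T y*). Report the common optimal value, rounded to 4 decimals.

The standard primal-dual pair for 'max c^T x s.t. A x <= b, x >= 0' is:
  Dual:  min b^T y  s.t.  A^T y >= c,  y >= 0.

So the dual LP is:
  minimize  8y1 + 5y2 + 20y3 + 4y4
  subject to:
    y1 + 2y3 + y4 >= 6
    y2 + 2y3 + y4 >= 3
    y1, y2, y3, y4 >= 0

Solving the primal: x* = (4, 0).
  primal value c^T x* = 24.
Solving the dual: y* = (0, 0, 0, 6).
  dual value b^T y* = 24.
Strong duality: c^T x* = b^T y*. Confirmed.

24


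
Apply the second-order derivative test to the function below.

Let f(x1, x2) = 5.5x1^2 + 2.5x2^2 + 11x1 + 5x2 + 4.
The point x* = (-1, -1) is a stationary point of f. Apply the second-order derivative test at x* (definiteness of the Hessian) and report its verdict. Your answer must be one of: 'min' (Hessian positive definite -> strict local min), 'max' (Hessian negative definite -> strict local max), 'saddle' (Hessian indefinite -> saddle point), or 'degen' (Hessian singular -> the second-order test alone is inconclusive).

Compute the Hessian H = grad^2 f:
  H = [[11, 0], [0, 5]]
Verify stationarity: grad f(x*) = H x* + g = (0, 0).
Eigenvalues of H: 5, 11.
Both eigenvalues > 0, so H is positive definite -> x* is a strict local min.

min


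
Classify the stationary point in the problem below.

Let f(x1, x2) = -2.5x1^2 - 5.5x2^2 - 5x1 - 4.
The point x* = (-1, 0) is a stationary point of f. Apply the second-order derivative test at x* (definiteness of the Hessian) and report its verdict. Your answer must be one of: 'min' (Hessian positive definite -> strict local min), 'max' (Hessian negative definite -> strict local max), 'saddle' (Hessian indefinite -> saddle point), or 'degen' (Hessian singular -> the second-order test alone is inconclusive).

Compute the Hessian H = grad^2 f:
  H = [[-5, 0], [0, -11]]
Verify stationarity: grad f(x*) = H x* + g = (0, 0).
Eigenvalues of H: -11, -5.
Both eigenvalues < 0, so H is negative definite -> x* is a strict local max.

max


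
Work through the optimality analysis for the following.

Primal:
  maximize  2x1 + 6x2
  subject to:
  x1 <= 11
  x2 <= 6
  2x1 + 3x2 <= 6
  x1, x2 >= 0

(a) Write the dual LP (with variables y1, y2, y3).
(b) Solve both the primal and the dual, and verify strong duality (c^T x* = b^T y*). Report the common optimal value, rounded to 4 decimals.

The standard primal-dual pair for 'max c^T x s.t. A x <= b, x >= 0' is:
  Dual:  min b^T y  s.t.  A^T y >= c,  y >= 0.

So the dual LP is:
  minimize  11y1 + 6y2 + 6y3
  subject to:
    y1 + 2y3 >= 2
    y2 + 3y3 >= 6
    y1, y2, y3 >= 0

Solving the primal: x* = (0, 2).
  primal value c^T x* = 12.
Solving the dual: y* = (0, 0, 2).
  dual value b^T y* = 12.
Strong duality: c^T x* = b^T y*. Confirmed.

12


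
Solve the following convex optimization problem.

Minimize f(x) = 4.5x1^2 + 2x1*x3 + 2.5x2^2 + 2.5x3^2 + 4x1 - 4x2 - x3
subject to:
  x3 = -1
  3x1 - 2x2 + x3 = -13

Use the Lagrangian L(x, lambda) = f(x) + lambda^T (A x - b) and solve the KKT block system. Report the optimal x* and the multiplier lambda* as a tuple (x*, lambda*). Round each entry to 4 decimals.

Form the Lagrangian:
  L(x, lambda) = (1/2) x^T Q x + c^T x + lambda^T (A x - b)
Stationarity (grad_x L = 0): Q x + c + A^T lambda = 0.
Primal feasibility: A x = b.

This gives the KKT block system:
  [ Q   A^T ] [ x     ]   [-c ]
  [ A    0  ] [ lambda ] = [ b ]

Solving the linear system:
  x*      = (-2.0247, 2.963, -1)
  lambda* = (4.642, 5.4074)
  f(x*)   = 27.9938

x* = (-2.0247, 2.963, -1), lambda* = (4.642, 5.4074)


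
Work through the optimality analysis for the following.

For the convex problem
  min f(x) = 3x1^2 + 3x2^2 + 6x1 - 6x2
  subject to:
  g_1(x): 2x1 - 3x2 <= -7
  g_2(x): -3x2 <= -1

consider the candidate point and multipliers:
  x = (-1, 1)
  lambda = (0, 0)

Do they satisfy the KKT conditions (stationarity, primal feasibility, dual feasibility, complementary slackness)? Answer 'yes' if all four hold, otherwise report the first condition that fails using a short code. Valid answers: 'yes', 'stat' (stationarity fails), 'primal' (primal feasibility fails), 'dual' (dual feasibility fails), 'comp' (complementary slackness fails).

Gradient of f: grad f(x) = Q x + c = (0, 0)
Constraint values g_i(x) = a_i^T x - b_i:
  g_1((-1, 1)) = 2
  g_2((-1, 1)) = -2
Stationarity residual: grad f(x) + sum_i lambda_i a_i = (0, 0)
  -> stationarity OK
Primal feasibility (all g_i <= 0): FAILS
Dual feasibility (all lambda_i >= 0): OK
Complementary slackness (lambda_i * g_i(x) = 0 for all i): OK

Verdict: the first failing condition is primal_feasibility -> primal.

primal


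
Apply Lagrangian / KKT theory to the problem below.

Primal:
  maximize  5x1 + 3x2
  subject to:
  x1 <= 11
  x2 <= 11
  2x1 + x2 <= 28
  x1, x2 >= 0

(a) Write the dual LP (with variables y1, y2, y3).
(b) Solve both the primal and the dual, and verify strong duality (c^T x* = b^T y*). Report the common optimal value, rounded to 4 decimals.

The standard primal-dual pair for 'max c^T x s.t. A x <= b, x >= 0' is:
  Dual:  min b^T y  s.t.  A^T y >= c,  y >= 0.

So the dual LP is:
  minimize  11y1 + 11y2 + 28y3
  subject to:
    y1 + 2y3 >= 5
    y2 + y3 >= 3
    y1, y2, y3 >= 0

Solving the primal: x* = (8.5, 11).
  primal value c^T x* = 75.5.
Solving the dual: y* = (0, 0.5, 2.5).
  dual value b^T y* = 75.5.
Strong duality: c^T x* = b^T y*. Confirmed.

75.5


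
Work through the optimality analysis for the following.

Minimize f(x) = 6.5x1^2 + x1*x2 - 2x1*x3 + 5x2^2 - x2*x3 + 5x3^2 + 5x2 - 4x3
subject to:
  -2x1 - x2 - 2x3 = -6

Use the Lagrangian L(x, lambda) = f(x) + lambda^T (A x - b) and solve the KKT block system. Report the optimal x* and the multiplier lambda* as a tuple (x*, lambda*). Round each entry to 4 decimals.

Form the Lagrangian:
  L(x, lambda) = (1/2) x^T Q x + c^T x + lambda^T (A x - b)
Stationarity (grad_x L = 0): Q x + c + A^T lambda = 0.
Primal feasibility: A x = b.

This gives the KKT block system:
  [ Q   A^T ] [ x     ]   [-c ]
  [ A    0  ] [ lambda ] = [ b ]

Solving the linear system:
  x*      = (1.1448, 0.1364, 1.787)
  lambda* = (5.7221)
  f(x*)   = 13.9334

x* = (1.1448, 0.1364, 1.787), lambda* = (5.7221)


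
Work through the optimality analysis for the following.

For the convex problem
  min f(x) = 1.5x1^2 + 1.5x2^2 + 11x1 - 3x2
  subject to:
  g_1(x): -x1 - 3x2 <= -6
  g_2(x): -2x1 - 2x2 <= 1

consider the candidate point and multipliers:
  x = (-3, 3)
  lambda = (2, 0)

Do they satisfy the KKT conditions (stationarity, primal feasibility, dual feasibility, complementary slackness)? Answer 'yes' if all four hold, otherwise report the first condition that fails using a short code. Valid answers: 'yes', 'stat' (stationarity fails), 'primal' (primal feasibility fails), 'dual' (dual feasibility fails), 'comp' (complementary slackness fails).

Gradient of f: grad f(x) = Q x + c = (2, 6)
Constraint values g_i(x) = a_i^T x - b_i:
  g_1((-3, 3)) = 0
  g_2((-3, 3)) = -1
Stationarity residual: grad f(x) + sum_i lambda_i a_i = (0, 0)
  -> stationarity OK
Primal feasibility (all g_i <= 0): OK
Dual feasibility (all lambda_i >= 0): OK
Complementary slackness (lambda_i * g_i(x) = 0 for all i): OK

Verdict: yes, KKT holds.

yes


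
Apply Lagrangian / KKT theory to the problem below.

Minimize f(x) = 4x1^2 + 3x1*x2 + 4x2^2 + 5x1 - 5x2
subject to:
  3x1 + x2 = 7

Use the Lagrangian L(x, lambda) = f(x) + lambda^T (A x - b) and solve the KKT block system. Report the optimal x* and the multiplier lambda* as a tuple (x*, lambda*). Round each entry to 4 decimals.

Form the Lagrangian:
  L(x, lambda) = (1/2) x^T Q x + c^T x + lambda^T (A x - b)
Stationarity (grad_x L = 0): Q x + c + A^T lambda = 0.
Primal feasibility: A x = b.

This gives the KKT block system:
  [ Q   A^T ] [ x     ]   [-c ]
  [ A    0  ] [ lambda ] = [ b ]

Solving the linear system:
  x*      = (2.0484, 0.8548)
  lambda* = (-7.9839)
  f(x*)   = 30.9274

x* = (2.0484, 0.8548), lambda* = (-7.9839)


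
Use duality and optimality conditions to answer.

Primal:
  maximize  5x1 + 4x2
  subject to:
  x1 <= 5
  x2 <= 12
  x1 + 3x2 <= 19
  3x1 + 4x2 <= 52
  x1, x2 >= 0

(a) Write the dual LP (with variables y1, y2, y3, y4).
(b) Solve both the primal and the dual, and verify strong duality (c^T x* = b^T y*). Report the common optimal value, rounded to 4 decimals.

The standard primal-dual pair for 'max c^T x s.t. A x <= b, x >= 0' is:
  Dual:  min b^T y  s.t.  A^T y >= c,  y >= 0.

So the dual LP is:
  minimize  5y1 + 12y2 + 19y3 + 52y4
  subject to:
    y1 + y3 + 3y4 >= 5
    y2 + 3y3 + 4y4 >= 4
    y1, y2, y3, y4 >= 0

Solving the primal: x* = (5, 4.6667).
  primal value c^T x* = 43.6667.
Solving the dual: y* = (3.6667, 0, 1.3333, 0).
  dual value b^T y* = 43.6667.
Strong duality: c^T x* = b^T y*. Confirmed.

43.6667


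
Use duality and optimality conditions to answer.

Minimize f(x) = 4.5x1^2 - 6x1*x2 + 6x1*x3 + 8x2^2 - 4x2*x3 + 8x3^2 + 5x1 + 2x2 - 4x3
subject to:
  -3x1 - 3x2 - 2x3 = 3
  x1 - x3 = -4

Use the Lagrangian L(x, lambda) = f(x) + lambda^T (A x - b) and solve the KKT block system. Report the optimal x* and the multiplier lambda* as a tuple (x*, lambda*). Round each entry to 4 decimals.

Form the Lagrangian:
  L(x, lambda) = (1/2) x^T Q x + c^T x + lambda^T (A x - b)
Stationarity (grad_x L = 0): Q x + c + A^T lambda = 0.
Primal feasibility: A x = b.

This gives the KKT block system:
  [ Q   A^T ] [ x     ]   [-c ]
  [ A    0  ] [ lambda ] = [ b ]

Solving the linear system:
  x*      = (-2.15, -0.0833, 1.85)
  lambda* = (2.0561, 8.9197)
  f(x*)   = 5.5968

x* = (-2.15, -0.0833, 1.85), lambda* = (2.0561, 8.9197)


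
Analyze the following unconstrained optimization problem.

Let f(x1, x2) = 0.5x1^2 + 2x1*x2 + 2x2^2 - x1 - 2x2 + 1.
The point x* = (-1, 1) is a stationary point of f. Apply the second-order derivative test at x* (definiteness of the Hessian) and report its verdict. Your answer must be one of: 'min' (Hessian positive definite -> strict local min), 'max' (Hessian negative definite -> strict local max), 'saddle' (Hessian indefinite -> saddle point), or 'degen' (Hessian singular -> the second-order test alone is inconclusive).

Compute the Hessian H = grad^2 f:
  H = [[1, 2], [2, 4]]
Verify stationarity: grad f(x*) = H x* + g = (0, 0).
Eigenvalues of H: 0, 5.
H has a zero eigenvalue (singular; positive semidefinite but not definite), so H is neither positive definite, negative definite, nor indefinite. The second-order test alone is inconclusive -> degen.
(Indeed, f is constant along the null direction of H through x*, so x* is not a strict local extremum.)

degen


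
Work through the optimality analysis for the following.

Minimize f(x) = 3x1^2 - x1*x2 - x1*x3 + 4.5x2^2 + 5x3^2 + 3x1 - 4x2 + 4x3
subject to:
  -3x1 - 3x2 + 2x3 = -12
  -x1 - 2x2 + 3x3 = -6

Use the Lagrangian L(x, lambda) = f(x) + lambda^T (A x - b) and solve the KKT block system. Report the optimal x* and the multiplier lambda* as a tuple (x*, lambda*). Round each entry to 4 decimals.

Form the Lagrangian:
  L(x, lambda) = (1/2) x^T Q x + c^T x + lambda^T (A x - b)
Stationarity (grad_x L = 0): Q x + c + A^T lambda = 0.
Primal feasibility: A x = b.

This gives the KKT block system:
  [ Q   A^T ] [ x     ]   [-c ]
  [ A    0  ] [ lambda ] = [ b ]

Solving the linear system:
  x*      = (2.1601, 1.7759, -0.096)
  lambda* = (6.2458, -4.4571)
  f(x*)   = 23.5999

x* = (2.1601, 1.7759, -0.096), lambda* = (6.2458, -4.4571)


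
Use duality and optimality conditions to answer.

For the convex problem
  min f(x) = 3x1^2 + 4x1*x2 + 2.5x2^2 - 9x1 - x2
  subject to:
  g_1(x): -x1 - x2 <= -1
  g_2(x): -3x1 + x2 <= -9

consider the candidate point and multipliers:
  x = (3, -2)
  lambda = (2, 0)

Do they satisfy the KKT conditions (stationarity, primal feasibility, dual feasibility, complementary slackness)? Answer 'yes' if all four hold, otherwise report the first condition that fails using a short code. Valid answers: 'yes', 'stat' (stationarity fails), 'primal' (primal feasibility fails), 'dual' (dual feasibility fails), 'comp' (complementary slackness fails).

Gradient of f: grad f(x) = Q x + c = (1, 1)
Constraint values g_i(x) = a_i^T x - b_i:
  g_1((3, -2)) = 0
  g_2((3, -2)) = -2
Stationarity residual: grad f(x) + sum_i lambda_i a_i = (-1, -1)
  -> stationarity FAILS
Primal feasibility (all g_i <= 0): OK
Dual feasibility (all lambda_i >= 0): OK
Complementary slackness (lambda_i * g_i(x) = 0 for all i): OK

Verdict: the first failing condition is stationarity -> stat.

stat


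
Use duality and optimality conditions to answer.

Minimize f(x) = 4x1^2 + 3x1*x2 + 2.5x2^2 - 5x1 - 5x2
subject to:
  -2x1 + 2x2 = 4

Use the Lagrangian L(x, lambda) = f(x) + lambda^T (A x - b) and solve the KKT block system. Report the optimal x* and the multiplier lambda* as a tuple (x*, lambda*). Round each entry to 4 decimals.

Form the Lagrangian:
  L(x, lambda) = (1/2) x^T Q x + c^T x + lambda^T (A x - b)
Stationarity (grad_x L = 0): Q x + c + A^T lambda = 0.
Primal feasibility: A x = b.

This gives the KKT block system:
  [ Q   A^T ] [ x     ]   [-c ]
  [ A    0  ] [ lambda ] = [ b ]

Solving the linear system:
  x*      = (-0.3158, 1.6842)
  lambda* = (-1.2368)
  f(x*)   = -0.9474

x* = (-0.3158, 1.6842), lambda* = (-1.2368)


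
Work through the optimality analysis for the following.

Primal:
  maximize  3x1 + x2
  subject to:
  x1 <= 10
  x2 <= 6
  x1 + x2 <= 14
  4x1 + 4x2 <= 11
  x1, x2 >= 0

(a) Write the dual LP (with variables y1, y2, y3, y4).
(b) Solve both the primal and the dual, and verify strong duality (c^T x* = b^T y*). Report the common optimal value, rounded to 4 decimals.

The standard primal-dual pair for 'max c^T x s.t. A x <= b, x >= 0' is:
  Dual:  min b^T y  s.t.  A^T y >= c,  y >= 0.

So the dual LP is:
  minimize  10y1 + 6y2 + 14y3 + 11y4
  subject to:
    y1 + y3 + 4y4 >= 3
    y2 + y3 + 4y4 >= 1
    y1, y2, y3, y4 >= 0

Solving the primal: x* = (2.75, 0).
  primal value c^T x* = 8.25.
Solving the dual: y* = (0, 0, 0, 0.75).
  dual value b^T y* = 8.25.
Strong duality: c^T x* = b^T y*. Confirmed.

8.25


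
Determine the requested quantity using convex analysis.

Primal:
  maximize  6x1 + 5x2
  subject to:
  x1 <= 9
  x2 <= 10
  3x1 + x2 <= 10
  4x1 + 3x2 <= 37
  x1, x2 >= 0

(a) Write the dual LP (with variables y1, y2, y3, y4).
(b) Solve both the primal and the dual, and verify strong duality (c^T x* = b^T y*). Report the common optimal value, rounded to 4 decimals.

The standard primal-dual pair for 'max c^T x s.t. A x <= b, x >= 0' is:
  Dual:  min b^T y  s.t.  A^T y >= c,  y >= 0.

So the dual LP is:
  minimize  9y1 + 10y2 + 10y3 + 37y4
  subject to:
    y1 + 3y3 + 4y4 >= 6
    y2 + y3 + 3y4 >= 5
    y1, y2, y3, y4 >= 0

Solving the primal: x* = (0, 10).
  primal value c^T x* = 50.
Solving the dual: y* = (0, 3, 2, 0).
  dual value b^T y* = 50.
Strong duality: c^T x* = b^T y*. Confirmed.

50


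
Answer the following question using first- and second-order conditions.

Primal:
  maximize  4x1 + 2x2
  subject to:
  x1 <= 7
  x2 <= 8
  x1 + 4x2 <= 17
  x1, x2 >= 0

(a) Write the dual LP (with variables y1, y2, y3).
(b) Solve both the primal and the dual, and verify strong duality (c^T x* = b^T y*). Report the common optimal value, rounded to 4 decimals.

The standard primal-dual pair for 'max c^T x s.t. A x <= b, x >= 0' is:
  Dual:  min b^T y  s.t.  A^T y >= c,  y >= 0.

So the dual LP is:
  minimize  7y1 + 8y2 + 17y3
  subject to:
    y1 + y3 >= 4
    y2 + 4y3 >= 2
    y1, y2, y3 >= 0

Solving the primal: x* = (7, 2.5).
  primal value c^T x* = 33.
Solving the dual: y* = (3.5, 0, 0.5).
  dual value b^T y* = 33.
Strong duality: c^T x* = b^T y*. Confirmed.

33


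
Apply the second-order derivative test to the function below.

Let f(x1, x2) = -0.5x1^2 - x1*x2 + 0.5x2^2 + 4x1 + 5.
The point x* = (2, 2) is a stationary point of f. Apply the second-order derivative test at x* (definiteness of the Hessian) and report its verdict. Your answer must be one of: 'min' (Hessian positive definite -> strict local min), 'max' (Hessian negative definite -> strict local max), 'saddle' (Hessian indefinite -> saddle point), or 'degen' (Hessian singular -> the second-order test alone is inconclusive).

Compute the Hessian H = grad^2 f:
  H = [[-1, -1], [-1, 1]]
Verify stationarity: grad f(x*) = H x* + g = (0, 0).
Eigenvalues of H: -1.4142, 1.4142.
Eigenvalues have mixed signs, so H is indefinite -> x* is a saddle point.

saddle


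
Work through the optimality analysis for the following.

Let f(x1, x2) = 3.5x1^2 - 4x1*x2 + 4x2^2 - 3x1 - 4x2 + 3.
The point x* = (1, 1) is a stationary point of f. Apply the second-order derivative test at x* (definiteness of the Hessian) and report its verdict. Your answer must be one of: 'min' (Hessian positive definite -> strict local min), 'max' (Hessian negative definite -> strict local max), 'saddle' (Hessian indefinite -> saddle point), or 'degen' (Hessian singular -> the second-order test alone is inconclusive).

Compute the Hessian H = grad^2 f:
  H = [[7, -4], [-4, 8]]
Verify stationarity: grad f(x*) = H x* + g = (0, 0).
Eigenvalues of H: 3.4689, 11.5311.
Both eigenvalues > 0, so H is positive definite -> x* is a strict local min.

min


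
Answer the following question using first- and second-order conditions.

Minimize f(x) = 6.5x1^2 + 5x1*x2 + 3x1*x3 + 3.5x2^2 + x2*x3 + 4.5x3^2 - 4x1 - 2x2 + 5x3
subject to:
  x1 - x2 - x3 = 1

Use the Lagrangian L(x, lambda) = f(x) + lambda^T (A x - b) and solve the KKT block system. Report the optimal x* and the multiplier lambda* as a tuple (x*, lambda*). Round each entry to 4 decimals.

Form the Lagrangian:
  L(x, lambda) = (1/2) x^T Q x + c^T x + lambda^T (A x - b)
Stationarity (grad_x L = 0): Q x + c + A^T lambda = 0.
Primal feasibility: A x = b.

This gives the KKT block system:
  [ Q   A^T ] [ x     ]   [-c ]
  [ A    0  ] [ lambda ] = [ b ]

Solving the linear system:
  x*      = (0.4157, 0.1067, -0.691)
  lambda* = (0.1348)
  f(x*)   = -2.7331

x* = (0.4157, 0.1067, -0.691), lambda* = (0.1348)


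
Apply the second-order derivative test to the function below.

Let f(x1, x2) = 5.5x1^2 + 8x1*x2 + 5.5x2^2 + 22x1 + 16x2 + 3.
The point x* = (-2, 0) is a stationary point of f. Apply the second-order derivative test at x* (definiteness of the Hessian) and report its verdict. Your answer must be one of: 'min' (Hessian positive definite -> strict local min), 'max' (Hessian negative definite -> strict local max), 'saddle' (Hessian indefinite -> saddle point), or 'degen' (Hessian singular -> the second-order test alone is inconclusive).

Compute the Hessian H = grad^2 f:
  H = [[11, 8], [8, 11]]
Verify stationarity: grad f(x*) = H x* + g = (0, 0).
Eigenvalues of H: 3, 19.
Both eigenvalues > 0, so H is positive definite -> x* is a strict local min.

min
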